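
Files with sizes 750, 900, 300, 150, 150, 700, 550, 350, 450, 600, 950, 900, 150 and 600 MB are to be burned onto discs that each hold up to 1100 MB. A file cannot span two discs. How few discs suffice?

Total = 950 + 900 + 900 + 750 + 700 + 600 + 600 + 550 + 450 + 350 + 300 + 150 + 150 + 150 = 7500 MB.
Lower bound: ⌈7500/1100⌉ = 7 discs.
A packing using 8 discs:
  disc 1: 950 + 150 = 1100
  disc 2: 900 + 150 = 1050
  disc 3: 900 + 150 = 1050
  disc 4: 750 + 350 = 1100
  disc 5: 700 + 300 = 1000
  disc 6: 600 + 450 = 1050
  disc 7: 600 = 600
  disc 8: 550 = 550
No arrangement into 7 discs stays within capacity, so 8 is optimal.

8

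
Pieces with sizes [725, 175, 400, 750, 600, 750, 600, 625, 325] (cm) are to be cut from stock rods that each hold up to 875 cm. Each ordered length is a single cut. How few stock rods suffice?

Total = 750 + 750 + 725 + 625 + 600 + 600 + 400 + 325 + 175 = 4950 cm.
Lower bound: ⌈4950/875⌉ = 6 stock rods.
A packing using 7 stock rods:
  stock rod 1: 750 = 750
  stock rod 2: 750 = 750
  stock rod 3: 725 = 725
  stock rod 4: 625 + 175 = 800
  stock rod 5: 600 = 600
  stock rod 6: 600 = 600
  stock rod 7: 400 + 325 = 725
No arrangement into 6 stock rods stays within capacity, so 7 is optimal.

7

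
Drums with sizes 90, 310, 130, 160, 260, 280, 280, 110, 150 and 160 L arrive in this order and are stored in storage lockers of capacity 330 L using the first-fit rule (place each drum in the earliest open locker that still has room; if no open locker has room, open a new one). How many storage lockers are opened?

  90 → locker 1 (new)  [load 90/330]
  310 → locker 2 (new)  [load 310/330]
  130 → locker 1  [load 220/330]
  160 → locker 3 (new)  [load 160/330]
  260 → locker 4 (new)  [load 260/330]
  280 → locker 5 (new)  [load 280/330]
  280 → locker 6 (new)  [load 280/330]
  110 → locker 1  [load 330/330]
  150 → locker 3  [load 310/330]
  160 → locker 7 (new)  [load 160/330]
7 storage lockers opened.

7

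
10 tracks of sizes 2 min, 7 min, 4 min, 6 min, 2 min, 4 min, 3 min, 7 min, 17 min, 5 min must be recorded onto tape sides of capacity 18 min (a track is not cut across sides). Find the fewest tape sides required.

Total = 17 + 7 + 7 + 6 + 5 + 4 + 4 + 3 + 2 + 2 = 57 min.
Lower bound: ⌈57/18⌉ = 4 tape sides.
A packing using 4 tape sides:
  side 1: 17 = 17
  side 2: 7 + 7 + 4 = 18
  side 3: 6 + 5 + 4 + 3 = 18
  side 4: 2 + 2 = 4
This matches the lower bound, so 4 is optimal.

4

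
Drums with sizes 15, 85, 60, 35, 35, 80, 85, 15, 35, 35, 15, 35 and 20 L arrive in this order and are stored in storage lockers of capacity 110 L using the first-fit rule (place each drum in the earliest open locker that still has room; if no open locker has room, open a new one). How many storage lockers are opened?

6

  15 → locker 1 (new)  [load 15/110]
  85 → locker 1  [load 100/110]
  60 → locker 2 (new)  [load 60/110]
  35 → locker 2  [load 95/110]
  35 → locker 3 (new)  [load 35/110]
  80 → locker 4 (new)  [load 80/110]
  85 → locker 5 (new)  [load 85/110]
  15 → locker 2  [load 110/110]
  35 → locker 3  [load 70/110]
  35 → locker 3  [load 105/110]
  15 → locker 4  [load 95/110]
  35 → locker 6 (new)  [load 35/110]
  20 → locker 5  [load 105/110]
6 storage lockers opened.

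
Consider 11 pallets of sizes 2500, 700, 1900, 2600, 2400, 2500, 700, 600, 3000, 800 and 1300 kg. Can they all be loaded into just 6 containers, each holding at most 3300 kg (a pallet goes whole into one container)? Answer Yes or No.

A valid assignment using 6 containers:
  container 1: 3000 = 3000
  container 2: 2600 + 700 = 3300
  container 3: 2500 + 800 = 3300
  container 4: 2500 + 700 = 3200
  container 5: 2400 + 600 = 3000
  container 6: 1900 + 1300 = 3200
Every load is within 3300 kg, so 6 containers suffice.

Yes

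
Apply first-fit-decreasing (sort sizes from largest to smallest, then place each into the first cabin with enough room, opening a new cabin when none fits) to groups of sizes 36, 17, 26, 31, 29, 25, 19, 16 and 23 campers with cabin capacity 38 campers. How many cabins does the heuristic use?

Sorted descending: 36, 31, 29, 26, 25, 23, 19, 17, 16.
  36 → cabin 1 (new)  [load 36/38]
  31 → cabin 2 (new)  [load 31/38]
  29 → cabin 3 (new)  [load 29/38]
  26 → cabin 4 (new)  [load 26/38]
  25 → cabin 5 (new)  [load 25/38]
  23 → cabin 6 (new)  [load 23/38]
  19 → cabin 7 (new)  [load 19/38]
  17 → cabin 7  [load 36/38]
  16 → cabin 8 (new)  [load 16/38]
8 cabins opened.

8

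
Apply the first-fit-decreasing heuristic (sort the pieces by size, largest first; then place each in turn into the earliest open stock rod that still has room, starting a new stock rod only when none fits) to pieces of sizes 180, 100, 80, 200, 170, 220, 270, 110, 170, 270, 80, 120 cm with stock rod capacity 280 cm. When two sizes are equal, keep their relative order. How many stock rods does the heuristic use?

8

Sorted descending: 270, 270, 220, 200, 180, 170, 170, 120, 110, 100, 80, 80.
  270 → stock rod 1 (new)  [load 270/280]
  270 → stock rod 2 (new)  [load 270/280]
  220 → stock rod 3 (new)  [load 220/280]
  200 → stock rod 4 (new)  [load 200/280]
  180 → stock rod 5 (new)  [load 180/280]
  170 → stock rod 6 (new)  [load 170/280]
  170 → stock rod 7 (new)  [load 170/280]
  120 → stock rod 8 (new)  [load 120/280]
  110 → stock rod 6  [load 280/280]
  100 → stock rod 5  [load 280/280]
  80 → stock rod 4  [load 280/280]
  80 → stock rod 7  [load 250/280]
8 stock rods opened.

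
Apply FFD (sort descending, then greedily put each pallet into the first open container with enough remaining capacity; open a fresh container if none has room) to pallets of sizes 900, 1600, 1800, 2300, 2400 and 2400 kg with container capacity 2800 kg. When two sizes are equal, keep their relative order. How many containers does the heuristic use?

5

Sorted descending: 2400, 2400, 2300, 1800, 1600, 900.
  2400 → container 1 (new)  [load 2400/2800]
  2400 → container 2 (new)  [load 2400/2800]
  2300 → container 3 (new)  [load 2300/2800]
  1800 → container 4 (new)  [load 1800/2800]
  1600 → container 5 (new)  [load 1600/2800]
  900 → container 4  [load 2700/2800]
5 containers opened.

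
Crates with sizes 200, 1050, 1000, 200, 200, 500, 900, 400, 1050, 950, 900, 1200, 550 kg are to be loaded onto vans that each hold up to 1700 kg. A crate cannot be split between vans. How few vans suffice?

7

Total = 1200 + 1050 + 1050 + 1000 + 950 + 900 + 900 + 550 + 500 + 400 + 200 + 200 + 200 = 9100 kg.
Lower bound: ⌈9100/1700⌉ = 6 vans.
Also, 7 crates each exceed 850 kg, and no two of those can share a van, so at least 7 vans are needed.
A packing using 7 vans:
  van 1: 1200 + 500 = 1700
  van 2: 1050 + 550 = 1600
  van 3: 1050 + 400 + 200 = 1650
  van 4: 1000 + 200 + 200 = 1400
  van 5: 950 = 950
  van 6: 900 = 900
  van 7: 900 = 900
This matches the lower bound, so 7 is optimal.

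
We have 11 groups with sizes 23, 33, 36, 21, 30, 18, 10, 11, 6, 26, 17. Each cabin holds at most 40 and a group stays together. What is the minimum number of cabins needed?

Total = 36 + 33 + 30 + 26 + 23 + 21 + 18 + 17 + 11 + 10 + 6 = 231.
Lower bound: ⌈231/40⌉ = 6 cabins.
A packing using 6 cabins:
  cabin 1: 36 = 36
  cabin 2: 33 + 6 = 39
  cabin 3: 30 + 10 = 40
  cabin 4: 26 + 11 = 37
  cabin 5: 23 + 17 = 40
  cabin 6: 21 + 18 = 39
This matches the lower bound, so 6 is optimal.

6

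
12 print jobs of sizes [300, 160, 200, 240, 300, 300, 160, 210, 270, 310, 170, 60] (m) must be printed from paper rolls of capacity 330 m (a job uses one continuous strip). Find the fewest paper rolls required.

Total = 310 + 300 + 300 + 300 + 270 + 240 + 210 + 200 + 170 + 160 + 160 + 60 = 2680 m.
Lower bound: ⌈2680/330⌉ = 9 paper rolls.
A packing using 10 paper rolls:
  roll 1: 310 = 310
  roll 2: 300 = 300
  roll 3: 300 = 300
  roll 4: 300 = 300
  roll 5: 270 + 60 = 330
  roll 6: 240 = 240
  roll 7: 210 = 210
  roll 8: 200 = 200
  roll 9: 170 + 160 = 330
  roll 10: 160 = 160
No arrangement into 9 paper rolls stays within capacity, so 10 is optimal.

10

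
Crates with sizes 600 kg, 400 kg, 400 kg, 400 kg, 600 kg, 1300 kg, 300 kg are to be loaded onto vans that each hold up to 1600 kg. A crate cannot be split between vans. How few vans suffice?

3

Total = 1300 + 600 + 600 + 400 + 400 + 400 + 300 = 4000 kg.
Lower bound: ⌈4000/1600⌉ = 3 vans.
A packing using 3 vans:
  van 1: 1300 + 300 = 1600
  van 2: 600 + 600 + 400 = 1600
  van 3: 400 + 400 = 800
This matches the lower bound, so 3 is optimal.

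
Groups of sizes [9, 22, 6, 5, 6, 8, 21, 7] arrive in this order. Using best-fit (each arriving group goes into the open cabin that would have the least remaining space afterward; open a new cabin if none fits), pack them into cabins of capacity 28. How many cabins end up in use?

  9 → cabin 1 (new)  [load 9/28]
  22 → cabin 2 (new)  [load 22/28]
  6 → cabin 2  [load 28/28]
  5 → cabin 1  [load 14/28]
  6 → cabin 1  [load 20/28]
  8 → cabin 1  [load 28/28]
  21 → cabin 3 (new)  [load 21/28]
  7 → cabin 3  [load 28/28]
3 cabins opened.

3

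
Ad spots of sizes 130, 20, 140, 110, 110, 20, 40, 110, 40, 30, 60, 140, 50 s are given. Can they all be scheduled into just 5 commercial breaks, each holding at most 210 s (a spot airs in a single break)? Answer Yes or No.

Total = 1000 s; ⌈1000/210⌉ = 5.
6 ad spots each exceed half the capacity and cannot share a break, forcing at least 6 commercial breaks.
At least 6 commercial breaks are required, but only 5 are allowed.

No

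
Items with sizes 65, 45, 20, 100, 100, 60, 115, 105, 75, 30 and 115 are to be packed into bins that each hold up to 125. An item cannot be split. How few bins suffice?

Total = 115 + 115 + 105 + 100 + 100 + 75 + 65 + 60 + 45 + 30 + 20 = 830.
Lower bound: ⌈830/125⌉ = 7 bins.
A packing using 8 bins:
  bin 1: 115 = 115
  bin 2: 115 = 115
  bin 3: 105 + 20 = 125
  bin 4: 100 = 100
  bin 5: 100 = 100
  bin 6: 75 + 45 = 120
  bin 7: 65 + 60 = 125
  bin 8: 30 = 30
No arrangement into 7 bins stays within capacity, so 8 is optimal.

8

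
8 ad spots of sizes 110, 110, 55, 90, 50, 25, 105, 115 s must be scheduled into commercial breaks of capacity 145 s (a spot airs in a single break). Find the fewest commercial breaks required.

Total = 115 + 110 + 110 + 105 + 90 + 55 + 50 + 25 = 660 s.
Lower bound: ⌈660/145⌉ = 5 commercial breaks.
A packing using 6 commercial breaks:
  break 1: 115 + 25 = 140
  break 2: 110 = 110
  break 3: 110 = 110
  break 4: 105 = 105
  break 5: 90 + 55 = 145
  break 6: 50 = 50
No arrangement into 5 commercial breaks stays within capacity, so 6 is optimal.

6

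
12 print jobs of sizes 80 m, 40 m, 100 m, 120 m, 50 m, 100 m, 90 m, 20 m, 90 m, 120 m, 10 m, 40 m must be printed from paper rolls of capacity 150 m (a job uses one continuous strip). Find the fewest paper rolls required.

Total = 120 + 120 + 100 + 100 + 90 + 90 + 80 + 50 + 40 + 40 + 20 + 10 = 860 m.
Lower bound: ⌈860/150⌉ = 6 paper rolls.
Also, 7 print jobs each exceed 75 m, and no two of those can share a roll, so at least 7 paper rolls are needed.
A packing using 7 paper rolls:
  roll 1: 120 + 20 + 10 = 150
  roll 2: 120 = 120
  roll 3: 100 + 50 = 150
  roll 4: 100 + 40 = 140
  roll 5: 90 + 40 = 130
  roll 6: 90 = 90
  roll 7: 80 = 80
This matches the lower bound, so 7 is optimal.

7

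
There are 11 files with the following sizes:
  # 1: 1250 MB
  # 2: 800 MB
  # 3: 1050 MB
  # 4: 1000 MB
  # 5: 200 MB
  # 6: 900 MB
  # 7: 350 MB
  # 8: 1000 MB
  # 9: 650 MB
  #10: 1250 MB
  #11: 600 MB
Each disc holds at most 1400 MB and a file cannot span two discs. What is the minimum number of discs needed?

8

Total = 1250 + 1250 + 1050 + 1000 + 1000 + 900 + 800 + 650 + 600 + 350 + 200 = 9050 MB.
Lower bound: ⌈9050/1400⌉ = 7 discs.
A packing using 8 discs:
  disc 1: 1250 = 1250
  disc 2: 1250 = 1250
  disc 3: 1050 + 350 = 1400
  disc 4: 1000 + 200 = 1200
  disc 5: 1000 = 1000
  disc 6: 900 = 900
  disc 7: 800 + 600 = 1400
  disc 8: 650 = 650
No arrangement into 7 discs stays within capacity, so 8 is optimal.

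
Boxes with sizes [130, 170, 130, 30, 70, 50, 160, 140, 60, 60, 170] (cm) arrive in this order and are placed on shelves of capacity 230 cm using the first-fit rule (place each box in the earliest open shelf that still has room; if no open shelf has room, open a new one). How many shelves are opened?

6

  130 → shelf 1 (new)  [load 130/230]
  170 → shelf 2 (new)  [load 170/230]
  130 → shelf 3 (new)  [load 130/230]
  30 → shelf 1  [load 160/230]
  70 → shelf 1  [load 230/230]
  50 → shelf 2  [load 220/230]
  160 → shelf 4 (new)  [load 160/230]
  140 → shelf 5 (new)  [load 140/230]
  60 → shelf 3  [load 190/230]
  60 → shelf 4  [load 220/230]
  170 → shelf 6 (new)  [load 170/230]
6 shelves opened.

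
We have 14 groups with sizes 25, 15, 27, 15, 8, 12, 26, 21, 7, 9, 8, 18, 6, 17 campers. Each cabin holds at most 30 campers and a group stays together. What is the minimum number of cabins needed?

8

Total = 27 + 26 + 25 + 21 + 18 + 17 + 15 + 15 + 12 + 9 + 8 + 8 + 7 + 6 = 214 campers.
Lower bound: ⌈214/30⌉ = 8 cabins.
A packing using 8 cabins:
  cabin 1: 27 = 27
  cabin 2: 26 = 26
  cabin 3: 25 = 25
  cabin 4: 21 + 9 = 30
  cabin 5: 18 + 12 = 30
  cabin 6: 17 + 8 = 25
  cabin 7: 15 + 15 = 30
  cabin 8: 8 + 7 + 6 = 21
This matches the lower bound, so 8 is optimal.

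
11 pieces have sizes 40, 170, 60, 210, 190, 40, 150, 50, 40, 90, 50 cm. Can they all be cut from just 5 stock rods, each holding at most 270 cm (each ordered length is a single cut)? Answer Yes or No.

Yes

A valid assignment using 5 stock rods:
  stock rod 1: 210 + 60 = 270
  stock rod 2: 190 + 50 = 240
  stock rod 3: 170 + 90 = 260
  stock rod 4: 150 + 50 + 40 = 240
  stock rod 5: 40 + 40 = 80
Every load is within 270 cm, so 5 stock rods suffice.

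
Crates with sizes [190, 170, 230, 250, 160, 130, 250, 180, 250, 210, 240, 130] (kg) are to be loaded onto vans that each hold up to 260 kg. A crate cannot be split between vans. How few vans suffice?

Total = 250 + 250 + 250 + 240 + 230 + 210 + 190 + 180 + 170 + 160 + 130 + 130 = 2390 kg.
Lower bound: ⌈2390/260⌉ = 10 vans.
A packing using 11 vans:
  van 1: 250 = 250
  van 2: 250 = 250
  van 3: 250 = 250
  van 4: 240 = 240
  van 5: 230 = 230
  van 6: 210 = 210
  van 7: 190 = 190
  van 8: 180 = 180
  van 9: 170 = 170
  van 10: 160 = 160
  van 11: 130 + 130 = 260
No arrangement into 10 vans stays within capacity, so 11 is optimal.

11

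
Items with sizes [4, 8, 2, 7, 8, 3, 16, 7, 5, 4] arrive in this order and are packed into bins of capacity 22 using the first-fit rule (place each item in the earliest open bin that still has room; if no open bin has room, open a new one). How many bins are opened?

3

  4 → bin 1 (new)  [load 4/22]
  8 → bin 1  [load 12/22]
  2 → bin 1  [load 14/22]
  7 → bin 1  [load 21/22]
  8 → bin 2 (new)  [load 8/22]
  3 → bin 2  [load 11/22]
  16 → bin 3 (new)  [load 16/22]
  7 → bin 2  [load 18/22]
  5 → bin 3  [load 21/22]
  4 → bin 2  [load 22/22]
3 bins opened.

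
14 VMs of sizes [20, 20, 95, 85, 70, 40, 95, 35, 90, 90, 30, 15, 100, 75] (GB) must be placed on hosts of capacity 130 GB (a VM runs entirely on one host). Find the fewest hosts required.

Total = 100 + 95 + 95 + 90 + 90 + 85 + 75 + 70 + 40 + 35 + 30 + 20 + 20 + 15 = 860 GB.
Lower bound: ⌈860/130⌉ = 7 hosts.
Also, 8 VMs each exceed 65 GB, and no two of those can share a host, so at least 8 hosts are needed.
A packing using 8 hosts:
  host 1: 100 + 30 = 130
  host 2: 95 + 35 = 130
  host 3: 95 + 20 + 15 = 130
  host 4: 90 + 40 = 130
  host 5: 90 + 20 = 110
  host 6: 85 = 85
  host 7: 75 = 75
  host 8: 70 = 70
This matches the lower bound, so 8 is optimal.

8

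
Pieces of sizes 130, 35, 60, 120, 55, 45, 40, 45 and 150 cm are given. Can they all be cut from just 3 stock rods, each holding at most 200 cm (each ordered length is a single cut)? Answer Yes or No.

Total = 680 cm; ⌈680/200⌉ = 4.
At least 4 stock rods are required, but only 3 are allowed.

No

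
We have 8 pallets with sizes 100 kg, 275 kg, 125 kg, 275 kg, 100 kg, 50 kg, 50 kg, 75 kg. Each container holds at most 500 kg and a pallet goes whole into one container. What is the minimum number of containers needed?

Total = 275 + 275 + 125 + 100 + 100 + 75 + 50 + 50 = 1050 kg.
Lower bound: ⌈1050/500⌉ = 3 containers.
A packing using 3 containers:
  container 1: 275 + 125 + 100 = 500
  container 2: 275 + 100 + 75 + 50 = 500
  container 3: 50 = 50
This matches the lower bound, so 3 is optimal.

3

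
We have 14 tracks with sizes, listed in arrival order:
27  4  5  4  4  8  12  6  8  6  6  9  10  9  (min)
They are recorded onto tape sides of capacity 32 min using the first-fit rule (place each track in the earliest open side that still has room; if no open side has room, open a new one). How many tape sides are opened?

4

  27 → side 1 (new)  [load 27/32]
  4 → side 1  [load 31/32]
  5 → side 2 (new)  [load 5/32]
  4 → side 2  [load 9/32]
  4 → side 2  [load 13/32]
  8 → side 2  [load 21/32]
  12 → side 3 (new)  [load 12/32]
  6 → side 2  [load 27/32]
  8 → side 3  [load 20/32]
  6 → side 3  [load 26/32]
  6 → side 3  [load 32/32]
  9 → side 4 (new)  [load 9/32]
  10 → side 4  [load 19/32]
  9 → side 4  [load 28/32]
4 tape sides opened.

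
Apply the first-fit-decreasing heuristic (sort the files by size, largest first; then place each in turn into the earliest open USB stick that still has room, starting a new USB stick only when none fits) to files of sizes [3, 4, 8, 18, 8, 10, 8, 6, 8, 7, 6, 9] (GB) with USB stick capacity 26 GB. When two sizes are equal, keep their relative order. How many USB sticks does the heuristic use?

Sorted descending: 18, 10, 9, 8, 8, 8, 8, 7, 6, 6, 4, 3.
  18 → USB stick 1 (new)  [load 18/26]
  10 → USB stick 2 (new)  [load 10/26]
  9 → USB stick 2  [load 19/26]
  8 → USB stick 1  [load 26/26]
  8 → USB stick 3 (new)  [load 8/26]
  8 → USB stick 3  [load 16/26]
  8 → USB stick 3  [load 24/26]
  7 → USB stick 2  [load 26/26]
  6 → USB stick 4 (new)  [load 6/26]
  6 → USB stick 4  [load 12/26]
  4 → USB stick 4  [load 16/26]
  3 → USB stick 4  [load 19/26]
4 USB sticks opened.

4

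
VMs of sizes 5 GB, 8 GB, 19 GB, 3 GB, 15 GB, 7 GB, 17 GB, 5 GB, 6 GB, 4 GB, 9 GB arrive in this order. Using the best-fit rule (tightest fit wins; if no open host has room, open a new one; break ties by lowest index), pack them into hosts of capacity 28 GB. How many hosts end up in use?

4

  5 → host 1 (new)  [load 5/28]
  8 → host 1  [load 13/28]
  19 → host 2 (new)  [load 19/28]
  3 → host 2  [load 22/28]
  15 → host 1  [load 28/28]
  7 → host 3 (new)  [load 7/28]
  17 → host 3  [load 24/28]
  5 → host 2  [load 27/28]
  6 → host 4 (new)  [load 6/28]
  4 → host 3  [load 28/28]
  9 → host 4  [load 15/28]
4 hosts opened.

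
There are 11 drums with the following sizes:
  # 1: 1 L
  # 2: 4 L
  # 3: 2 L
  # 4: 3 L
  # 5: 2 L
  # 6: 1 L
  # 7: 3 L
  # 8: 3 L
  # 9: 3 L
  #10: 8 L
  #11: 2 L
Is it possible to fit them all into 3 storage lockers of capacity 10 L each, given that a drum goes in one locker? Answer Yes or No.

No

Total = 32 L; ⌈32/10⌉ = 4.
At least 4 storage lockers are required, but only 3 are allowed.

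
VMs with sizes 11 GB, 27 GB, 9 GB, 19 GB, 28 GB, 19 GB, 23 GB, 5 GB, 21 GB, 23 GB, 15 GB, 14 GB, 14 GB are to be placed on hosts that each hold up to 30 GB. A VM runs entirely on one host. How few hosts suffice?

9

Total = 28 + 27 + 23 + 23 + 21 + 19 + 19 + 15 + 14 + 14 + 11 + 9 + 5 = 228 GB.
Lower bound: ⌈228/30⌉ = 8 hosts.
A packing using 9 hosts:
  host 1: 28 = 28
  host 2: 27 = 27
  host 3: 23 + 5 = 28
  host 4: 23 = 23
  host 5: 21 + 9 = 30
  host 6: 19 + 11 = 30
  host 7: 19 = 19
  host 8: 15 + 14 = 29
  host 9: 14 = 14
No arrangement into 8 hosts stays within capacity, so 9 is optimal.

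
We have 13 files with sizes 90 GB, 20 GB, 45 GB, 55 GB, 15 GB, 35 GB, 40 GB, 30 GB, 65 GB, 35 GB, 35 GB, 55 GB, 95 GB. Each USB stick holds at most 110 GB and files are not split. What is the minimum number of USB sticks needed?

Total = 95 + 90 + 65 + 55 + 55 + 45 + 40 + 35 + 35 + 35 + 30 + 20 + 15 = 615 GB.
Lower bound: ⌈615/110⌉ = 6 USB sticks.
A packing using 6 USB sticks:
  USB stick 1: 95 + 15 = 110
  USB stick 2: 90 + 20 = 110
  USB stick 3: 65 + 45 = 110
  USB stick 4: 55 + 55 = 110
  USB stick 5: 40 + 35 + 35 = 110
  USB stick 6: 35 + 30 = 65
This matches the lower bound, so 6 is optimal.

6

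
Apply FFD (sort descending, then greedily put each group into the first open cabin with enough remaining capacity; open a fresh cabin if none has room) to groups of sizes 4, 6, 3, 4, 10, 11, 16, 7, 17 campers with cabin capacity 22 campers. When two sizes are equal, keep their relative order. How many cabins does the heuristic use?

Sorted descending: 17, 16, 11, 10, 7, 6, 4, 4, 3.
  17 → cabin 1 (new)  [load 17/22]
  16 → cabin 2 (new)  [load 16/22]
  11 → cabin 3 (new)  [load 11/22]
  10 → cabin 3  [load 21/22]
  7 → cabin 4 (new)  [load 7/22]
  6 → cabin 2  [load 22/22]
  4 → cabin 1  [load 21/22]
  4 → cabin 4  [load 11/22]
  3 → cabin 4  [load 14/22]
4 cabins opened.

4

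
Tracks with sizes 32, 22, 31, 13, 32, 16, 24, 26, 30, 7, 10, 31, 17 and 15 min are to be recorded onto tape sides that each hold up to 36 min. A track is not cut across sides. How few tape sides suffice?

Total = 32 + 32 + 31 + 31 + 30 + 26 + 24 + 22 + 17 + 16 + 15 + 13 + 10 + 7 = 306 min.
Lower bound: ⌈306/36⌉ = 9 tape sides.
A packing using 10 tape sides:
  side 1: 32 = 32
  side 2: 32 = 32
  side 3: 31 = 31
  side 4: 31 = 31
  side 5: 30 = 30
  side 6: 26 + 10 = 36
  side 7: 24 + 7 = 31
  side 8: 22 + 13 = 35
  side 9: 17 + 16 = 33
  side 10: 15 = 15
No arrangement into 9 tape sides stays within capacity, so 10 is optimal.

10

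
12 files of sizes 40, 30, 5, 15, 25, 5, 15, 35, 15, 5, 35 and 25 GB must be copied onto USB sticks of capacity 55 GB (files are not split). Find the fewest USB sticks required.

Total = 40 + 35 + 35 + 30 + 25 + 25 + 15 + 15 + 15 + 5 + 5 + 5 = 250 GB.
Lower bound: ⌈250/55⌉ = 5 USB sticks.
A packing using 5 USB sticks:
  USB stick 1: 40 + 15 = 55
  USB stick 2: 35 + 15 + 5 = 55
  USB stick 3: 35 + 15 + 5 = 55
  USB stick 4: 30 + 25 = 55
  USB stick 5: 25 + 5 = 30
This matches the lower bound, so 5 is optimal.

5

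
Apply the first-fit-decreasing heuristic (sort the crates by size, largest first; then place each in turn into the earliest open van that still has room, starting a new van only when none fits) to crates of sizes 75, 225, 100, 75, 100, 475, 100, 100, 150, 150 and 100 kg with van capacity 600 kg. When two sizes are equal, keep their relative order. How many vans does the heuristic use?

Sorted descending: 475, 225, 150, 150, 100, 100, 100, 100, 100, 75, 75.
  475 → van 1 (new)  [load 475/600]
  225 → van 2 (new)  [load 225/600]
  150 → van 2  [load 375/600]
  150 → van 2  [load 525/600]
  100 → van 1  [load 575/600]
  100 → van 3 (new)  [load 100/600]
  100 → van 3  [load 200/600]
  100 → van 3  [load 300/600]
  100 → van 3  [load 400/600]
  75 → van 2  [load 600/600]
  75 → van 3  [load 475/600]
3 vans opened.

3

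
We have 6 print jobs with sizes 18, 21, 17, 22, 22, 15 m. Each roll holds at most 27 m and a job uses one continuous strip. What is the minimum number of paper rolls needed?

Total = 22 + 22 + 21 + 18 + 17 + 15 = 115 m.
Lower bound: ⌈115/27⌉ = 5 paper rolls.
Also, 6 print jobs each exceed 27/2 m, and no two of those can share a roll, so at least 6 paper rolls are needed.
A packing using 6 paper rolls:
  roll 1: 22 = 22
  roll 2: 22 = 22
  roll 3: 21 = 21
  roll 4: 18 = 18
  roll 5: 17 = 17
  roll 6: 15 = 15
This matches the lower bound, so 6 is optimal.

6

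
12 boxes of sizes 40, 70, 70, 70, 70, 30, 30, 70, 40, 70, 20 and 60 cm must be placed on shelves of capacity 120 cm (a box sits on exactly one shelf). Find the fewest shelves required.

7

Total = 70 + 70 + 70 + 70 + 70 + 70 + 60 + 40 + 40 + 30 + 30 + 20 = 640 cm.
Lower bound: ⌈640/120⌉ = 6 shelves.
A packing using 7 shelves:
  shelf 1: 70 + 40 = 110
  shelf 2: 70 + 40 = 110
  shelf 3: 70 + 30 + 20 = 120
  shelf 4: 70 + 30 = 100
  shelf 5: 70 = 70
  shelf 6: 70 = 70
  shelf 7: 60 = 60
No arrangement into 6 shelves stays within capacity, so 7 is optimal.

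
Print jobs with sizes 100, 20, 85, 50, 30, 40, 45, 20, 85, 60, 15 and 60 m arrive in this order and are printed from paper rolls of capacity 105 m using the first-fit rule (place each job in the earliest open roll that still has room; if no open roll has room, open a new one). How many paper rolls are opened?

7

  100 → roll 1 (new)  [load 100/105]
  20 → roll 2 (new)  [load 20/105]
  85 → roll 2  [load 105/105]
  50 → roll 3 (new)  [load 50/105]
  30 → roll 3  [load 80/105]
  40 → roll 4 (new)  [load 40/105]
  45 → roll 4  [load 85/105]
  20 → roll 3  [load 100/105]
  85 → roll 5 (new)  [load 85/105]
  60 → roll 6 (new)  [load 60/105]
  15 → roll 4  [load 100/105]
  60 → roll 7 (new)  [load 60/105]
7 paper rolls opened.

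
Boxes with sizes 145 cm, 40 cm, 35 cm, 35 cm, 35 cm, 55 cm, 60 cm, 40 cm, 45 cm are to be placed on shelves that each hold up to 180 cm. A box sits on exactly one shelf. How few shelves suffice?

3

Total = 145 + 60 + 55 + 45 + 40 + 40 + 35 + 35 + 35 = 490 cm.
Lower bound: ⌈490/180⌉ = 3 shelves.
A packing using 3 shelves:
  shelf 1: 145 + 35 = 180
  shelf 2: 60 + 55 + 45 = 160
  shelf 3: 40 + 40 + 35 + 35 = 150
This matches the lower bound, so 3 is optimal.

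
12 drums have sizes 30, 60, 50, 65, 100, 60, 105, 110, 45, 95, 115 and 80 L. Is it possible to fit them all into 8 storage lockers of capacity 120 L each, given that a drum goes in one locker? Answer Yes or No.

No

Total = 915 L; ⌈915/120⌉ = 8.
The bound of 8 does not rule out 8, but exhaustive search shows no assignment into 8 storage lockers of capacity 120 L exists — the minimum is 9.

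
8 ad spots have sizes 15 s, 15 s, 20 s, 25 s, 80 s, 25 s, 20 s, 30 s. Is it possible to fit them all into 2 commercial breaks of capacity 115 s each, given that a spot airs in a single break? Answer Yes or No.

Yes

A valid assignment using 2 commercial breaks:
  break 1: 80 + 20 + 15 = 115
  break 2: 30 + 25 + 25 + 20 + 15 = 115
Every load is within 115 s, so 2 commercial breaks suffice.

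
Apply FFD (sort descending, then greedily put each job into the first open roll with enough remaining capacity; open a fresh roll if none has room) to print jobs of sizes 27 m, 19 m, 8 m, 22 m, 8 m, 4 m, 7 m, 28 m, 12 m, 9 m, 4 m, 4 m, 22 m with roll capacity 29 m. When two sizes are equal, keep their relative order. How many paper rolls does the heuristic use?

Sorted descending: 28, 27, 22, 22, 19, 12, 9, 8, 8, 7, 4, 4, 4.
  28 → roll 1 (new)  [load 28/29]
  27 → roll 2 (new)  [load 27/29]
  22 → roll 3 (new)  [load 22/29]
  22 → roll 4 (new)  [load 22/29]
  19 → roll 5 (new)  [load 19/29]
  12 → roll 6 (new)  [load 12/29]
  9 → roll 5  [load 28/29]
  8 → roll 6  [load 20/29]
  8 → roll 6  [load 28/29]
  7 → roll 3  [load 29/29]
  4 → roll 4  [load 26/29]
  4 → roll 7 (new)  [load 4/29]
  4 → roll 7  [load 8/29]
7 paper rolls opened.

7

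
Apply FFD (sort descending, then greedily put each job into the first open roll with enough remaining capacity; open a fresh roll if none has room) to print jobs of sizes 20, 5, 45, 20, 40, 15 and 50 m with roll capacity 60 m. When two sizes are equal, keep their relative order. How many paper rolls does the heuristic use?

4

Sorted descending: 50, 45, 40, 20, 20, 15, 5.
  50 → roll 1 (new)  [load 50/60]
  45 → roll 2 (new)  [load 45/60]
  40 → roll 3 (new)  [load 40/60]
  20 → roll 3  [load 60/60]
  20 → roll 4 (new)  [load 20/60]
  15 → roll 2  [load 60/60]
  5 → roll 1  [load 55/60]
4 paper rolls opened.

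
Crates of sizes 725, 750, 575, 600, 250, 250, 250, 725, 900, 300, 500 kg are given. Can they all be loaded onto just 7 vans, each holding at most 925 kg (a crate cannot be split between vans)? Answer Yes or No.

No

Total = 5825 kg; ⌈5825/925⌉ = 7.
The bound of 7 does not rule out 7, but exhaustive search shows no assignment into 7 vans of capacity 925 kg exists — the minimum is 8.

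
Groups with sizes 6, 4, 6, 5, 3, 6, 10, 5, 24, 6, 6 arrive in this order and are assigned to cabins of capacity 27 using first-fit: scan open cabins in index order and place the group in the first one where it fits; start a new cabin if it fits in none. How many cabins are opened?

  6 → cabin 1 (new)  [load 6/27]
  4 → cabin 1  [load 10/27]
  6 → cabin 1  [load 16/27]
  5 → cabin 1  [load 21/27]
  3 → cabin 1  [load 24/27]
  6 → cabin 2 (new)  [load 6/27]
  10 → cabin 2  [load 16/27]
  5 → cabin 2  [load 21/27]
  24 → cabin 3 (new)  [load 24/27]
  6 → cabin 2  [load 27/27]
  6 → cabin 4 (new)  [load 6/27]
4 cabins opened.

4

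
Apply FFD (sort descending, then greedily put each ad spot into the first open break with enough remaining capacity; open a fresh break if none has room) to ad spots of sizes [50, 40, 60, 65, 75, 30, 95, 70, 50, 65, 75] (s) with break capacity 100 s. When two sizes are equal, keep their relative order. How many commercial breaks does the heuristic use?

Sorted descending: 95, 75, 75, 70, 65, 65, 60, 50, 50, 40, 30.
  95 → break 1 (new)  [load 95/100]
  75 → break 2 (new)  [load 75/100]
  75 → break 3 (new)  [load 75/100]
  70 → break 4 (new)  [load 70/100]
  65 → break 5 (new)  [load 65/100]
  65 → break 6 (new)  [load 65/100]
  60 → break 7 (new)  [load 60/100]
  50 → break 8 (new)  [load 50/100]
  50 → break 8  [load 100/100]
  40 → break 7  [load 100/100]
  30 → break 4  [load 100/100]
8 commercial breaks opened.

8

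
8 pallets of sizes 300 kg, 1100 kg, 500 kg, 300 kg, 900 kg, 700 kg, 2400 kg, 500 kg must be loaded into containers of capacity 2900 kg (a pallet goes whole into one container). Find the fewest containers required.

Total = 2400 + 1100 + 900 + 700 + 500 + 500 + 300 + 300 = 6700 kg.
Lower bound: ⌈6700/2900⌉ = 3 containers.
A packing using 3 containers:
  container 1: 2400 + 500 = 2900
  container 2: 1100 + 900 + 700 = 2700
  container 3: 500 + 300 + 300 = 1100
This matches the lower bound, so 3 is optimal.

3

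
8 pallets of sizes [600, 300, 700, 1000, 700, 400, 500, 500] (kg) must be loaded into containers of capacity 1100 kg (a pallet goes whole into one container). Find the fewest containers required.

Total = 1000 + 700 + 700 + 600 + 500 + 500 + 400 + 300 = 4700 kg.
Lower bound: ⌈4700/1100⌉ = 5 containers.
A packing using 5 containers:
  container 1: 1000 = 1000
  container 2: 700 + 400 = 1100
  container 3: 700 + 300 = 1000
  container 4: 600 + 500 = 1100
  container 5: 500 = 500
This matches the lower bound, so 5 is optimal.

5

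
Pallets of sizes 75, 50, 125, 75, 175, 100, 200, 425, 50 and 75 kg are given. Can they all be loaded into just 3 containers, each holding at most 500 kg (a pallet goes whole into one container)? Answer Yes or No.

A valid assignment using 3 containers:
  container 1: 425 + 75 = 500
  container 2: 200 + 175 + 125 = 500
  container 3: 100 + 75 + 75 + 50 + 50 = 350
Every load is within 500 kg, so 3 containers suffice.

Yes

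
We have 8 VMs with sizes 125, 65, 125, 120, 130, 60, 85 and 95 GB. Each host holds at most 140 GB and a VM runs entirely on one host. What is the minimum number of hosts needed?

Total = 130 + 125 + 125 + 120 + 95 + 85 + 65 + 60 = 805 GB.
Lower bound: ⌈805/140⌉ = 6 hosts.
A packing using 7 hosts:
  host 1: 130 = 130
  host 2: 125 = 125
  host 3: 125 = 125
  host 4: 120 = 120
  host 5: 95 = 95
  host 6: 85 = 85
  host 7: 65 + 60 = 125
No arrangement into 6 hosts stays within capacity, so 7 is optimal.

7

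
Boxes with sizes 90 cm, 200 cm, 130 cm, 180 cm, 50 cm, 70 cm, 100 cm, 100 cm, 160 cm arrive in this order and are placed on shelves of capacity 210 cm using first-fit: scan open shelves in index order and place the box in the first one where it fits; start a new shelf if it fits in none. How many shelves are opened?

6

  90 → shelf 1 (new)  [load 90/210]
  200 → shelf 2 (new)  [load 200/210]
  130 → shelf 3 (new)  [load 130/210]
  180 → shelf 4 (new)  [load 180/210]
  50 → shelf 1  [load 140/210]
  70 → shelf 1  [load 210/210]
  100 → shelf 5 (new)  [load 100/210]
  100 → shelf 5  [load 200/210]
  160 → shelf 6 (new)  [load 160/210]
6 shelves opened.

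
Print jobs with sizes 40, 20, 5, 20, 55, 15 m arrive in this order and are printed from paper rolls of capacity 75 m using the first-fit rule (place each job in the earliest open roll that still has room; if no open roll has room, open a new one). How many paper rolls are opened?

3

  40 → roll 1 (new)  [load 40/75]
  20 → roll 1  [load 60/75]
  5 → roll 1  [load 65/75]
  20 → roll 2 (new)  [load 20/75]
  55 → roll 2  [load 75/75]
  15 → roll 3 (new)  [load 15/75]
3 paper rolls opened.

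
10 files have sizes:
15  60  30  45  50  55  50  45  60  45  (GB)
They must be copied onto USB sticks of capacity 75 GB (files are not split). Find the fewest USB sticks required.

8

Total = 60 + 60 + 55 + 50 + 50 + 45 + 45 + 45 + 30 + 15 = 455 GB.
Lower bound: ⌈455/75⌉ = 7 USB sticks.
Also, 8 files each exceed 75/2 GB, and no two of those can share a USB stick, so at least 8 USB sticks are needed.
A packing using 8 USB sticks:
  USB stick 1: 60 + 15 = 75
  USB stick 2: 60 = 60
  USB stick 3: 55 = 55
  USB stick 4: 50 = 50
  USB stick 5: 50 = 50
  USB stick 6: 45 + 30 = 75
  USB stick 7: 45 = 45
  USB stick 8: 45 = 45
This matches the lower bound, so 8 is optimal.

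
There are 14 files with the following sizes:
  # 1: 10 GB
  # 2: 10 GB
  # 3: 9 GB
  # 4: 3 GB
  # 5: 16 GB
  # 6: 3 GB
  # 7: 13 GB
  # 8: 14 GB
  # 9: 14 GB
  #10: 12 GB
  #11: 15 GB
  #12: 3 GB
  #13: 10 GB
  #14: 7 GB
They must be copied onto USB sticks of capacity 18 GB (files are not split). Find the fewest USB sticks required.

10

Total = 16 + 15 + 14 + 14 + 13 + 12 + 10 + 10 + 10 + 9 + 7 + 3 + 3 + 3 = 139 GB.
Lower bound: ⌈139/18⌉ = 8 USB sticks.
Also, 9 files each exceed 9 GB, and no two of those can share a USB stick, so at least 9 USB sticks are needed.
A packing using 10 USB sticks:
  USB stick 1: 16 = 16
  USB stick 2: 15 + 3 = 18
  USB stick 3: 14 + 3 = 17
  USB stick 4: 14 + 3 = 17
  USB stick 5: 13 = 13
  USB stick 6: 12 = 12
  USB stick 7: 10 + 7 = 17
  USB stick 8: 10 = 10
  USB stick 9: 10 = 10
  USB stick 10: 9 = 9
No arrangement into 9 USB sticks stays within capacity, so 10 is optimal.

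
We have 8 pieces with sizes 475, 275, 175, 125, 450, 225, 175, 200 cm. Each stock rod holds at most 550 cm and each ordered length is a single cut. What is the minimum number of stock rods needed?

5

Total = 475 + 450 + 275 + 225 + 200 + 175 + 175 + 125 = 2100 cm.
Lower bound: ⌈2100/550⌉ = 4 stock rods.
A packing using 5 stock rods:
  stock rod 1: 475 = 475
  stock rod 2: 450 = 450
  stock rod 3: 275 + 225 = 500
  stock rod 4: 200 + 175 + 175 = 550
  stock rod 5: 125 = 125
No arrangement into 4 stock rods stays within capacity, so 5 is optimal.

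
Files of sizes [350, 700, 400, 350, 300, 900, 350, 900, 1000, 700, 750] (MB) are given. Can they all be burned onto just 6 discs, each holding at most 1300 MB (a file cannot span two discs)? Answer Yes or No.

Yes

A valid assignment using 6 discs:
  disc 1: 1000 + 300 = 1300
  disc 2: 900 + 400 = 1300
  disc 3: 900 + 350 = 1250
  disc 4: 750 + 350 = 1100
  disc 5: 700 + 350 = 1050
  disc 6: 700 = 700
Every load is within 1300 MB, so 6 discs suffice.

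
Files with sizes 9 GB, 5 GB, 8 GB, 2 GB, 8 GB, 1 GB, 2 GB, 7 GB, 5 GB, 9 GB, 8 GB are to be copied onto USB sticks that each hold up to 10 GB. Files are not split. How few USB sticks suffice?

Total = 9 + 9 + 8 + 8 + 8 + 7 + 5 + 5 + 2 + 2 + 1 = 64 GB.
Lower bound: ⌈64/10⌉ = 7 USB sticks.
A packing using 7 USB sticks:
  USB stick 1: 9 + 1 = 10
  USB stick 2: 9 = 9
  USB stick 3: 8 + 2 = 10
  USB stick 4: 8 + 2 = 10
  USB stick 5: 8 = 8
  USB stick 6: 7 = 7
  USB stick 7: 5 + 5 = 10
This matches the lower bound, so 7 is optimal.

7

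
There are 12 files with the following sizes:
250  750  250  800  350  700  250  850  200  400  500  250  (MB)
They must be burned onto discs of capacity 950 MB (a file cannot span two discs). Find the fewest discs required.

Total = 850 + 800 + 750 + 700 + 500 + 400 + 350 + 250 + 250 + 250 + 250 + 200 = 5550 MB.
Lower bound: ⌈5550/950⌉ = 6 discs.
A packing using 7 discs:
  disc 1: 850 = 850
  disc 2: 800 = 800
  disc 3: 750 + 200 = 950
  disc 4: 700 + 250 = 950
  disc 5: 500 + 400 = 900
  disc 6: 350 + 250 + 250 = 850
  disc 7: 250 = 250
No arrangement into 6 discs stays within capacity, so 7 is optimal.

7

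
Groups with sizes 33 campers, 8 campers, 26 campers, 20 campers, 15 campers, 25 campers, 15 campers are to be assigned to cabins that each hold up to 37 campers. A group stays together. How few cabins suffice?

Total = 33 + 26 + 25 + 20 + 15 + 15 + 8 = 142 campers.
Lower bound: ⌈142/37⌉ = 4 cabins.
A packing using 5 cabins:
  cabin 1: 33 = 33
  cabin 2: 26 + 8 = 34
  cabin 3: 25 = 25
  cabin 4: 20 + 15 = 35
  cabin 5: 15 = 15
No arrangement into 4 cabins stays within capacity, so 5 is optimal.

5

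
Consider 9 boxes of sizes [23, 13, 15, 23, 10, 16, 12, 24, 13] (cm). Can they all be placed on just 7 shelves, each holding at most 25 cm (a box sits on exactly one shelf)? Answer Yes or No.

Yes

A valid assignment using 7 shelves:
  shelf 1: 24 = 24
  shelf 2: 23 = 23
  shelf 3: 23 = 23
  shelf 4: 16 = 16
  shelf 5: 15 + 10 = 25
  shelf 6: 13 + 12 = 25
  shelf 7: 13 = 13
Every load is within 25 cm, so 7 shelves suffice.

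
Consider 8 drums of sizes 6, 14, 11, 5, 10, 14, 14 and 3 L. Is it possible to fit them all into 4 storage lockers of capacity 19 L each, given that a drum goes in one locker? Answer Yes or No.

No

Total = 77 L; ⌈77/19⌉ = 5.
At least 5 storage lockers are required, but only 4 are allowed.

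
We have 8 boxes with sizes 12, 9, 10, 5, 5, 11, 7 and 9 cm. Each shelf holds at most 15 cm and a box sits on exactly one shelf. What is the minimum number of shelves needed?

Total = 12 + 11 + 10 + 9 + 9 + 7 + 5 + 5 = 68 cm.
Lower bound: ⌈68/15⌉ = 5 shelves.
A packing using 6 shelves:
  shelf 1: 12 = 12
  shelf 2: 11 = 11
  shelf 3: 10 + 5 = 15
  shelf 4: 9 + 5 = 14
  shelf 5: 9 = 9
  shelf 6: 7 = 7
No arrangement into 5 shelves stays within capacity, so 6 is optimal.

6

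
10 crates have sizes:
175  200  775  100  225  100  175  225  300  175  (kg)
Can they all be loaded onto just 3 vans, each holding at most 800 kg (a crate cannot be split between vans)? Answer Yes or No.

Total = 2450 kg; ⌈2450/800⌉ = 4.
At least 4 vans are required, but only 3 are allowed.

No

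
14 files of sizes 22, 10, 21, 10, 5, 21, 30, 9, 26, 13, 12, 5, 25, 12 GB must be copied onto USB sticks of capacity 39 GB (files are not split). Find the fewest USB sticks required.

6

Total = 30 + 26 + 25 + 22 + 21 + 21 + 13 + 12 + 12 + 10 + 10 + 9 + 5 + 5 = 221 GB.
Lower bound: ⌈221/39⌉ = 6 USB sticks.
A packing using 6 USB sticks:
  USB stick 1: 30 + 9 = 39
  USB stick 2: 26 + 13 = 39
  USB stick 3: 25 + 12 = 37
  USB stick 4: 22 + 12 + 5 = 39
  USB stick 5: 21 + 10 + 5 = 36
  USB stick 6: 21 + 10 = 31
This matches the lower bound, so 6 is optimal.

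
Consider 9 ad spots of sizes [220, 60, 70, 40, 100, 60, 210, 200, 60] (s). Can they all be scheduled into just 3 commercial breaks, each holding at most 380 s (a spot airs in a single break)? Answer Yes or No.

Yes

A valid assignment using 3 commercial breaks:
  break 1: 220 + 100 + 60 = 380
  break 2: 210 + 70 + 60 + 40 = 380
  break 3: 200 + 60 = 260
Every load is within 380 s, so 3 commercial breaks suffice.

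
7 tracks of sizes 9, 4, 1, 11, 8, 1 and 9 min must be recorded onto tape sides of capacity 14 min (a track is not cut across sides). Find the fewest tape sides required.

4

Total = 11 + 9 + 9 + 8 + 4 + 1 + 1 = 43 min.
Lower bound: ⌈43/14⌉ = 4 tape sides.
A packing using 4 tape sides:
  side 1: 11 + 1 + 1 = 13
  side 2: 9 + 4 = 13
  side 3: 9 = 9
  side 4: 8 = 8
This matches the lower bound, so 4 is optimal.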